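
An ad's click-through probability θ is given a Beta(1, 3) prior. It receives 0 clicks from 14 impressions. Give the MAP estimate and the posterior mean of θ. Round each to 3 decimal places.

MAP = 0.000, posterior mean = 0.056

Posterior: Beta(1+0, 3+14) = Beta(1, 17).
Since α = 1 ≤ 1 and β > 1, the Beta density is monotone decreasing on [0,1]; the mode is at 0.
Mean = 1/(1+17) = 0.056.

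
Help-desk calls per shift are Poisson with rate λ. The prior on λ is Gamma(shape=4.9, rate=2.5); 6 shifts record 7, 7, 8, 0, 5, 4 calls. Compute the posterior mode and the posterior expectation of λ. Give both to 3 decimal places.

Σ counts = 31. Posterior: Gamma(shape = 4.9+31 = 35.9, rate = 2.5+6 = 8.5).
Mode = (α−1)/β = 34.9/8.5 = 4.106.
Mean = α/β = 35.9/8.5 = 4.224.

MAP: 4.106. Posterior mean: 4.224.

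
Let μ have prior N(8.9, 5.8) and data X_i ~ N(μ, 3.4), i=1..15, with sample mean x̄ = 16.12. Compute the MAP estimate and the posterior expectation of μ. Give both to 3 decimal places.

MAP: 15.848. Posterior mean: 15.848.

Posterior for μ is Normal. Precision-weighted mean: (1/5.8·8.9 + 15/3.4·16.12) / (1/5.8 + 15/3.4) = 15.848.
A Normal posterior is symmetric, so mode = mean.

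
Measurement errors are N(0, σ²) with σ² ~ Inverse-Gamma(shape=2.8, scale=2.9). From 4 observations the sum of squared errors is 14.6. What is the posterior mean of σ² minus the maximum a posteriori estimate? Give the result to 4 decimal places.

Posterior: Inverse-Gamma(shape = 2.8+4/2 = 4.8, scale = 2.9+14.6/2 = 10.2).
Mode = β/(α+1) = 10.2/5.8 = 1.7586.
Mean = β/(α−1) = 10.2/3.8 = 2.6842.
Difference = 2.6842 − 1.7586 = 0.9256.
The posterior is right-skewed, so the mean exceeds the mode.

0.9256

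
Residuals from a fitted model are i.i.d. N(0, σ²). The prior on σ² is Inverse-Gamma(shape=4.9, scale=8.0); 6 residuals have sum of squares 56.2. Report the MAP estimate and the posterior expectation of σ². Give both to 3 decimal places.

Posterior: Inverse-Gamma(shape = 4.9+6/2 = 7.9, scale = 8.0+56.2/2 = 36.1).
Mode = β/(α+1) = 36.1/8.9 = 4.056.
Mean = β/(α−1) = 36.1/6.9 = 5.232.
The posterior is right-skewed, so the mean exceeds the mode.

MAP: 4.056. Posterior mean: 5.232.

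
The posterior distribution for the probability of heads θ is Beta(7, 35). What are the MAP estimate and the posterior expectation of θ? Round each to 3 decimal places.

Mode = (7−1)/(7+35−2) = 6/40 = 0.150.
Mean = 7/(7+35) = 7/42 = 0.167.
Mean > mode: the posterior has a right tail.

MAP = 0.150; posterior mean = 0.167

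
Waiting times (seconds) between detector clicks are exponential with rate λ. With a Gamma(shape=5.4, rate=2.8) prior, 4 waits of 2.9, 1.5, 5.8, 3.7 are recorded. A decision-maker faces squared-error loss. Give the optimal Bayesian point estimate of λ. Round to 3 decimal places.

Σ times = 13.9. Posterior: Gamma(shape = 5.4+4 = 9.4, rate = 2.8+13.9 = 16.7).
Mode = (α−1)/β = 8.4/16.7 = 0.503.
Mean = α/β = 9.4/16.7 = 0.563.
Squared-error loss ⇒ the optimal estimator is the posterior mean.

0.563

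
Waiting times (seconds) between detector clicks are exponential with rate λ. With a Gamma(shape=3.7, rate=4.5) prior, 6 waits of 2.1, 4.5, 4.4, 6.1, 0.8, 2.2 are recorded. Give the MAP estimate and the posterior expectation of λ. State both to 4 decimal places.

MAP estimate = 0.3537, posterior expectation = 0.3943

Σ times = 20.1. Posterior: Gamma(shape = 3.7+6 = 9.7, rate = 4.5+20.1 = 24.6).
Mode = (α−1)/β = 8.7/24.6 = 0.3537.
Mean = α/β = 9.7/24.6 = 0.3943.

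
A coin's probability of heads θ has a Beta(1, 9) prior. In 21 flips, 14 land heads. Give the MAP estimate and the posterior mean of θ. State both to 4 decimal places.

Posterior: Beta(1+14, 9+7) = Beta(15, 16).
Mode = (15−1)/(15+16−2) = 14/29 = 0.4828.
Mean = 15/(15+16) = 15/31 = 0.4839.
The mean is pulled above the mode by the posterior's right skew.

θ_MAP = 0.4828, E[θ|data] = 0.4839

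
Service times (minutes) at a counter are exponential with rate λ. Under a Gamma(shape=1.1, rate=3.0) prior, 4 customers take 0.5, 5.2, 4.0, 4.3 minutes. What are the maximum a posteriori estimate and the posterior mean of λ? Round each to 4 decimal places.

λ_MAP = 0.2412, E[λ|data] = 0.3000

Σ times = 14.0. Posterior: Gamma(shape = 1.1+4 = 5.1, rate = 3.0+14.0 = 17.0).
Mode = (α−1)/β = 4.1/17.0 = 0.2412.
Mean = α/β = 5.1/17.0 = 0.3000.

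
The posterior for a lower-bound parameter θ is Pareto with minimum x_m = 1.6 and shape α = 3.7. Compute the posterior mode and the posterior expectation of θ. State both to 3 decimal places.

MAP = 1.600, posterior mean = 2.193

The Pareto density is strictly decreasing on [x_m, ∞), so the mode is x_m = 1.600.
Mean = α·x_m/(α−1) = 3.7·1.6/2.7 = 2.193.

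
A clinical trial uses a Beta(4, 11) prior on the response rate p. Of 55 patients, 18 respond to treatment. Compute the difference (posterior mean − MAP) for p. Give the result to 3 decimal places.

0.005

Posterior: Beta(4+18, 11+37) = Beta(22, 48).
Mode = (22−1)/(22+48−2) = 21/68 = 0.309.
Mean = 22/(22+48) = 22/70 = 0.314.
Difference = 0.314 − 0.309 = 0.005.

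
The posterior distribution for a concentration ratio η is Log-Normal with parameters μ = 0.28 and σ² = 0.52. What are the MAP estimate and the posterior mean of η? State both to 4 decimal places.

Mode = exp(μ − σ²) = exp(-0.24) = 0.7866.
Mean = exp(μ + σ²/2) = exp(0.540) = 1.7160.

MAP = 0.7866, posterior mean = 1.7160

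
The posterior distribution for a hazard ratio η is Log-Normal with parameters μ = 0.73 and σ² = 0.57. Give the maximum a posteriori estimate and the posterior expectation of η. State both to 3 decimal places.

Mode = exp(μ − σ²) = exp(0.16) = 1.174.
Mean = exp(μ + σ²/2) = exp(1.015) = 2.759.

MAP: 1.174. Posterior mean: 2.759.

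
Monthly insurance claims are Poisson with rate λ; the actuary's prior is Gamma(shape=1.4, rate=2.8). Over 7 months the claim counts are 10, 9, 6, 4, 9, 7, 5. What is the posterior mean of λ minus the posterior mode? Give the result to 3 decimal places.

Σ counts = 50. Posterior: Gamma(shape = 1.4+50 = 51.4, rate = 2.8+7 = 9.8).
Mode = (α−1)/β = 50.4/9.8 = 5.143.
Mean = α/β = 51.4/9.8 = 5.245.
Difference = 5.245 − 5.143 = 0.102.

0.102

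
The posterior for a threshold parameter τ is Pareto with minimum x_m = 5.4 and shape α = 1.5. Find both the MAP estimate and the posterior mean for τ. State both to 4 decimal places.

MAP = 5.4000, posterior mean = 16.2000

The Pareto density is strictly decreasing on [x_m, ∞), so the mode is x_m = 5.4000.
Mean = α·x_m/(α−1) = 1.5·5.4/0.5 = 16.2000.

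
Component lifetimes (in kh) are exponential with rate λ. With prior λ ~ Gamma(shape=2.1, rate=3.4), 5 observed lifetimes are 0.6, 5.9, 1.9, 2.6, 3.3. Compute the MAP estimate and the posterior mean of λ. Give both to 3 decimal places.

MAP estimate = 0.345, posterior mean = 0.401

Σ times = 14.3. Posterior: Gamma(shape = 2.1+5 = 7.1, rate = 3.4+14.3 = 17.7).
Mode = (α−1)/β = 6.1/17.7 = 0.345.
Mean = α/β = 7.1/17.7 = 0.401.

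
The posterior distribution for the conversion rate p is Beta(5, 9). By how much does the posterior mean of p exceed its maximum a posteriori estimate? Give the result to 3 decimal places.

Mode = (5−1)/(5+9−2) = 4/12 = 0.333.
Mean = 5/(5+9) = 5/14 = 0.357.
Difference = 0.357 − 0.333 = 0.024.

0.024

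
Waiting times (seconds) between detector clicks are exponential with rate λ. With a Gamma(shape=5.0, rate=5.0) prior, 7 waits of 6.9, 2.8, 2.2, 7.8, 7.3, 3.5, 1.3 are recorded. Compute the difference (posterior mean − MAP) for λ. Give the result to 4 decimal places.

Σ times = 31.8. Posterior: Gamma(shape = 5.0+7 = 12.0, rate = 5.0+31.8 = 36.8).
Mode = (α−1)/β = 11.0/36.8 = 0.2989.
Mean = α/β = 12.0/36.8 = 0.3261.
Difference = 0.3261 − 0.2989 = 0.0272.

0.0272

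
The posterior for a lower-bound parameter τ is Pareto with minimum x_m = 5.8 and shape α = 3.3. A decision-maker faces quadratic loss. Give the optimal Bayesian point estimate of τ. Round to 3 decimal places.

The Pareto density is strictly decreasing on [x_m, ∞), so the mode is x_m = 5.800.
Mean = α·x_m/(α−1) = 3.3·5.8/2.3 = 8.322.
Quadratic loss ⇒ the optimal estimator is the posterior mean.

8.322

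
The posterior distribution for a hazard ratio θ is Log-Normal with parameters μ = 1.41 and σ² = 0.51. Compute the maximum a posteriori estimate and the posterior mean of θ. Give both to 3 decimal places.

Mode = exp(μ − σ²) = exp(0.90) = 2.460.
Mean = exp(μ + σ²/2) = exp(1.665) = 5.286.
Right-skewed posterior ⇒ mode < mean.

maximum a posteriori estimate = 2.460, posterior mean = 5.286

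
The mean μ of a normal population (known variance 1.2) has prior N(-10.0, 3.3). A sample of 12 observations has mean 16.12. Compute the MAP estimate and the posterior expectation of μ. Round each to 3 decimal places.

Posterior for μ is Normal. Precision-weighted mean: (1/3.3·-10.0 + 12/1.2·16.12) / (1/3.3 + 12/1.2) = 15.352.
A Normal posterior is symmetric, so mode = mean.

μ_MAP = 15.352, E[μ|data] = 15.352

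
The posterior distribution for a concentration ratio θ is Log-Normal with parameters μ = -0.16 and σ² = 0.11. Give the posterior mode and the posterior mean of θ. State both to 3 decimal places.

MAP = 0.763, posterior mean = 0.900

Mode = exp(μ − σ²) = exp(-0.27) = 0.763.
Mean = exp(μ + σ²/2) = exp(-0.105) = 0.900.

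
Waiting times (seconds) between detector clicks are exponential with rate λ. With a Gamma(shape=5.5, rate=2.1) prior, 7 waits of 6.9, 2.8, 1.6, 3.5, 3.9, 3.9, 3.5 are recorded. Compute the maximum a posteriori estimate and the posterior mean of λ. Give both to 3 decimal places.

Σ times = 26.1. Posterior: Gamma(shape = 5.5+7 = 12.5, rate = 2.1+26.1 = 28.2).
Mode = (α−1)/β = 11.5/28.2 = 0.408.
Mean = α/β = 12.5/28.2 = 0.443.
Right-skewed posterior ⇒ mode < mean.

λ_MAP = 0.408, E[λ|data] = 0.443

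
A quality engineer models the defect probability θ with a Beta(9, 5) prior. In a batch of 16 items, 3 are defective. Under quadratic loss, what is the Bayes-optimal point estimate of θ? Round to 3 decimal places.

Posterior: Beta(9+3, 5+13) = Beta(12, 18).
Mode = (12−1)/(12+18−2) = 11/28 = 0.393.
Mean = 12/(12+18) = 12/30 = 0.400.
Quadratic loss ⇒ the optimal estimator is the posterior mean.

0.400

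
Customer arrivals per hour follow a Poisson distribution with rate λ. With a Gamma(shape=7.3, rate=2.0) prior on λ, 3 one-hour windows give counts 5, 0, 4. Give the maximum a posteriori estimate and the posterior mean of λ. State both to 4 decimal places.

maximum a posteriori estimate = 3.0600, posterior mean = 3.2600

Σ counts = 9. Posterior: Gamma(shape = 7.3+9 = 16.3, rate = 2.0+3 = 5.0).
Mode = (α−1)/β = 15.3/5.0 = 3.0600.
Mean = α/β = 16.3/5.0 = 3.2600.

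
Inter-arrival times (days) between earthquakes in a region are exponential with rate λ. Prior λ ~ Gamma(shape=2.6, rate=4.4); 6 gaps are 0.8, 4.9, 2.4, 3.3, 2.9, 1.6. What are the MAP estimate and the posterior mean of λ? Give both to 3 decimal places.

Σ times = 15.9. Posterior: Gamma(shape = 2.6+6 = 8.6, rate = 4.4+15.9 = 20.3).
Mode = (α−1)/β = 7.6/20.3 = 0.374.
Mean = α/β = 8.6/20.3 = 0.424.

MAP: 0.374. Posterior mean: 0.424.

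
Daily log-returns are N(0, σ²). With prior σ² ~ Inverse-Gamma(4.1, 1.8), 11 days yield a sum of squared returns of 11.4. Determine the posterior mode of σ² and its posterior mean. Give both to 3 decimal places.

Posterior: Inverse-Gamma(shape = 4.1+11/2 = 9.6, scale = 1.8+11.4/2 = 7.5).
Mode = β/(α+1) = 7.5/10.6 = 0.708.
Mean = β/(α−1) = 7.5/8.6 = 0.872.
Right-skewed posterior ⇒ mode < mean.

MAP = 0.708; posterior mean = 0.872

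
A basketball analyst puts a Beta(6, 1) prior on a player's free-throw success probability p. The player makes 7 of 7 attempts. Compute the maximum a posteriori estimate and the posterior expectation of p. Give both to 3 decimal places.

Posterior: Beta(6+7, 1+0) = Beta(13, 1).
Since β = 1 ≤ 1 and α > 1, the Beta density is monotone increasing on [0,1]; the mode is at 1.
Mean = 13/(13+1) = 0.929.

MAP = 1.000; posterior mean = 0.929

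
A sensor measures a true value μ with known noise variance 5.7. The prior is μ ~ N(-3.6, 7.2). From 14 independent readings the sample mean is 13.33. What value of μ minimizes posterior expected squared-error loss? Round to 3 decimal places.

12.424

Posterior for μ is Normal. Precision-weighted mean: (1/7.2·-3.6 + 14/5.7·13.33) / (1/7.2 + 14/5.7) = 12.424.
A Normal posterior is symmetric, so mode = mean.
Squared-error loss ⇒ the optimal estimator is the posterior mean.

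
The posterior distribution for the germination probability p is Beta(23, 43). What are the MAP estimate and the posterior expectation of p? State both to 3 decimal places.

Mode = (23−1)/(23+43−2) = 22/64 = 0.344.
Mean = 23/(23+43) = 23/66 = 0.348.

MAP = 0.344, posterior mean = 0.348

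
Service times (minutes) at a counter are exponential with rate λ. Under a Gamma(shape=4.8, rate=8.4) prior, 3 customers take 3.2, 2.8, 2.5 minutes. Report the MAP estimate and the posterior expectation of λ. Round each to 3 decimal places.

MAP estimate = 0.402, posterior expectation = 0.462

Σ times = 8.5. Posterior: Gamma(shape = 4.8+3 = 7.8, rate = 8.4+8.5 = 16.9).
Mode = (α−1)/β = 6.8/16.9 = 0.402.
Mean = α/β = 7.8/16.9 = 0.462.
Right-skewed posterior ⇒ mode < mean.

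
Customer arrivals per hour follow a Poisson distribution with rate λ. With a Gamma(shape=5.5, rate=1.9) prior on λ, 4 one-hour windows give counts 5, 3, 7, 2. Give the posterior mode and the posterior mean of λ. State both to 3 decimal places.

Σ counts = 17. Posterior: Gamma(shape = 5.5+17 = 22.5, rate = 1.9+4 = 5.9).
Mode = (α−1)/β = 21.5/5.9 = 3.644.
Mean = α/β = 22.5/5.9 = 3.814.

λ_MAP = 3.644, E[λ|data] = 3.814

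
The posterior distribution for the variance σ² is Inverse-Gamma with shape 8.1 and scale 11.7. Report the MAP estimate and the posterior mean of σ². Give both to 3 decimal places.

MAP = 1.286, posterior mean = 1.648

Mode = β/(α+1) = 11.7/9.1 = 1.286.
Mean = β/(α−1) = 11.7/7.1 = 1.648.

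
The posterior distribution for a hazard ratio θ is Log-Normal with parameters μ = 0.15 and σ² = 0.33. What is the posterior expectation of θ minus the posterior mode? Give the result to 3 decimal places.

0.535

Mode = exp(μ − σ²) = exp(-0.18) = 0.835.
Mean = exp(μ + σ²/2) = exp(0.315) = 1.370.
Difference = 1.370 − 0.835 = 0.535.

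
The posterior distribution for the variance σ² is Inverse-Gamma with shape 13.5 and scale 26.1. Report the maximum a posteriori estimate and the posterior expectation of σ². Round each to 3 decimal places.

Mode = β/(α+1) = 26.1/14.5 = 1.800.
Mean = β/(α−1) = 26.1/12.5 = 2.088.
The mean is pulled above the mode by the posterior's right skew.

maximum a posteriori estimate = 1.800, posterior expectation = 2.088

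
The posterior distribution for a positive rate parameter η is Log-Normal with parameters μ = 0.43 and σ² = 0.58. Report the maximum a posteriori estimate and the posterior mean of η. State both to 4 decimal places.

maximum a posteriori estimate = 0.8607, posterior mean = 2.0544

Mode = exp(μ − σ²) = exp(-0.15) = 0.8607.
Mean = exp(μ + σ²/2) = exp(0.720) = 2.0544.
Mean > mode: the posterior has a right tail.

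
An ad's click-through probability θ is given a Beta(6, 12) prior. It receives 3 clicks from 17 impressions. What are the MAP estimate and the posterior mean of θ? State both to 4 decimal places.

MAP: 0.2424. Posterior mean: 0.2571.

Posterior: Beta(6+3, 12+14) = Beta(9, 26).
Mode = (9−1)/(9+26−2) = 8/33 = 0.2424.
Mean = 9/(9+26) = 9/35 = 0.2571.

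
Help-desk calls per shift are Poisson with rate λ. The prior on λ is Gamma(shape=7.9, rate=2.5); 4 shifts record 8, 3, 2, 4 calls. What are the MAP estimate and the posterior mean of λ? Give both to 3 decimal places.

Σ counts = 17. Posterior: Gamma(shape = 7.9+17 = 24.9, rate = 2.5+4 = 6.5).
Mode = (α−1)/β = 23.9/6.5 = 3.677.
Mean = α/β = 24.9/6.5 = 3.831.

MAP estimate = 3.677, posterior mean = 3.831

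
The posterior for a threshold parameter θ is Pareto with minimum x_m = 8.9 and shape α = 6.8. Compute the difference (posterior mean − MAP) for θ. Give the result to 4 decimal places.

1.5345

The Pareto density is strictly decreasing on [x_m, ∞), so the mode is x_m = 8.9000.
Mean = α·x_m/(α−1) = 6.8·8.9/5.8 = 10.4345.
Difference = 10.4345 − 8.9000 = 1.5345.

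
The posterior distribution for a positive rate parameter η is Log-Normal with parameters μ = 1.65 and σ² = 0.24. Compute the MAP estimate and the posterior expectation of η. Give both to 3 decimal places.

Mode = exp(μ − σ²) = exp(1.41) = 4.096.
Mean = exp(μ + σ²/2) = exp(1.770) = 5.871.

MAP = 4.096; posterior mean = 5.871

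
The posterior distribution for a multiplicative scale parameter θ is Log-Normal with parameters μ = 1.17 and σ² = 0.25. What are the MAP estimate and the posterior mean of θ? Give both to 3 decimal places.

Mode = exp(μ − σ²) = exp(0.92) = 2.509.
Mean = exp(μ + σ²/2) = exp(1.295) = 3.651.

MAP = 2.509, posterior mean = 3.651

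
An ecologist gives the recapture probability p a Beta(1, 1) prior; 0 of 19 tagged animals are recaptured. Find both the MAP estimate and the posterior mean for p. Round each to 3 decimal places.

MAP = 0.000; posterior mean = 0.048

Posterior: Beta(1+0, 1+19) = Beta(1, 20).
Since α = 1 ≤ 1 and β > 1, the Beta density is monotone decreasing on [0,1]; the mode is at 0.
Mean = 1/(1+20) = 0.048.
Mean > mode: the posterior has a right tail.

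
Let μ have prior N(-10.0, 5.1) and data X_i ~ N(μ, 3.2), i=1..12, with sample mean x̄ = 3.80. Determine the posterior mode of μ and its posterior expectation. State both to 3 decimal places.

μ_MAP = 3.114, E[μ|data] = 3.114

Posterior for μ is Normal. Precision-weighted mean: (1/5.1·-10.0 + 12/3.2·3.80) / (1/5.1 + 12/3.2) = 3.114.
A Normal posterior is symmetric, so mode = mean.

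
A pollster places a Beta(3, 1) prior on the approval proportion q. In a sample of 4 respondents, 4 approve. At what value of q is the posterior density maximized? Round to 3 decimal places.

Posterior: Beta(3+4, 1+0) = Beta(7, 1).
Since β = 1 ≤ 1 and α > 1, the Beta density is monotone increasing on [0,1]; the mode is at 1.
Mean = 7/(7+1) = 0.875.
This is the posterior mode — the MAP estimate.

1.000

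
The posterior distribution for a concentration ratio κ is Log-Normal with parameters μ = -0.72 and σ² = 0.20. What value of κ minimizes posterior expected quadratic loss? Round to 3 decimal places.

Mode = exp(μ − σ²) = exp(-0.92) = 0.399.
Mean = exp(μ + σ²/2) = exp(-0.620) = 0.538.
Quadratic loss ⇒ the optimal estimator is the posterior mean.

0.538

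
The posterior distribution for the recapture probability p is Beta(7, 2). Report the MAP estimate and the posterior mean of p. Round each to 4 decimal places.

MAP: 0.8571. Posterior mean: 0.7778.

Mode = (7−1)/(7+2−2) = 6/7 = 0.8571.
Mean = 7/(7+2) = 7/9 = 0.7778.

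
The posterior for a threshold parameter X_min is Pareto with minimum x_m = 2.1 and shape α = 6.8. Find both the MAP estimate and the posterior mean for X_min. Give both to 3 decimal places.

MAP: 2.100. Posterior mean: 2.462.

The Pareto density is strictly decreasing on [x_m, ∞), so the mode is x_m = 2.100.
Mean = α·x_m/(α−1) = 6.8·2.1/5.8 = 2.462.
Right-skewed posterior ⇒ mode < mean.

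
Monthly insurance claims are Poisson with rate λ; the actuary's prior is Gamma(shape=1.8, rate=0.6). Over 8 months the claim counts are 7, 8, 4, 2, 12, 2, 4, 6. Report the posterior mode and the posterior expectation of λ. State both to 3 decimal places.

MAP: 5.326. Posterior mean: 5.442.

Σ counts = 45. Posterior: Gamma(shape = 1.8+45 = 46.8, rate = 0.6+8 = 8.6).
Mode = (α−1)/β = 45.8/8.6 = 5.326.
Mean = α/β = 46.8/8.6 = 5.442.
The mean is pulled above the mode by the posterior's right skew.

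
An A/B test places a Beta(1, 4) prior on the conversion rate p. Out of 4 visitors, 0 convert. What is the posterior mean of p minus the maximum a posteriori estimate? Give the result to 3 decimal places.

0.111

Posterior: Beta(1+0, 4+4) = Beta(1, 8).
Since α = 1 ≤ 1 and β > 1, the Beta density is monotone decreasing on [0,1]; the mode is at 0.
Mean = 1/(1+8) = 0.111.
Difference = 0.111 − 0.000 = 0.111.
Mean > mode: the posterior has a right tail.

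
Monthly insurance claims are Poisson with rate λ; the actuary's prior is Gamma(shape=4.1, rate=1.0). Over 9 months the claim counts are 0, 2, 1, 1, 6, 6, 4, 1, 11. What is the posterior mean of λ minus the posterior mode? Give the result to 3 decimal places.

Σ counts = 32. Posterior: Gamma(shape = 4.1+32 = 36.1, rate = 1.0+9 = 10.0).
Mode = (α−1)/β = 35.1/10.0 = 3.510.
Mean = α/β = 36.1/10.0 = 3.610.
Difference = 3.610 − 3.510 = 0.100.
The posterior is right-skewed, so the mean exceeds the mode.

0.100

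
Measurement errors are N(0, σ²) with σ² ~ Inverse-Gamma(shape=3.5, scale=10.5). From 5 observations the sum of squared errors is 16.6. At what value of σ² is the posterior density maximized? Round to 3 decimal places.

Posterior: Inverse-Gamma(shape = 3.5+5/2 = 6.0, scale = 10.5+16.6/2 = 18.8).
Mode = β/(α+1) = 18.8/7.0 = 2.686.
Mean = β/(α−1) = 18.8/5.0 = 3.760.
This is the posterior mode — the MAP estimate.

2.686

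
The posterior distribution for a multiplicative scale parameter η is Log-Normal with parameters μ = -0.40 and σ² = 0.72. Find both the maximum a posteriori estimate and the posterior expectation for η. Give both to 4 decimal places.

MAP = 0.3263; posterior mean = 0.9608

Mode = exp(μ − σ²) = exp(-1.12) = 0.3263.
Mean = exp(μ + σ²/2) = exp(-0.040) = 0.9608.
The mean is pulled above the mode by the posterior's right skew.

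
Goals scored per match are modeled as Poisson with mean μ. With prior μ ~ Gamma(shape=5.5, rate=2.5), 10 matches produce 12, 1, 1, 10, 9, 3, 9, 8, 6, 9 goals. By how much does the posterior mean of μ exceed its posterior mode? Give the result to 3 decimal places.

0.080

Σ counts = 68. Posterior: Gamma(shape = 5.5+68 = 73.5, rate = 2.5+10 = 12.5).
Mode = (α−1)/β = 72.5/12.5 = 5.800.
Mean = α/β = 73.5/12.5 = 5.880.
Difference = 5.880 − 5.800 = 0.080.
Right-skewed posterior ⇒ mode < mean.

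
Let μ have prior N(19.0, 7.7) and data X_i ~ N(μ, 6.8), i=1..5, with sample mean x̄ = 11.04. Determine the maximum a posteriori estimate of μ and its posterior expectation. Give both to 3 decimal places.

Posterior for μ is Normal. Precision-weighted mean: (1/7.7·19.0 + 5/6.8·11.04) / (1/7.7 + 5/6.8) = 12.235.
A Normal posterior is symmetric, so mode = mean.

MAP: 12.235. Posterior mean: 12.235.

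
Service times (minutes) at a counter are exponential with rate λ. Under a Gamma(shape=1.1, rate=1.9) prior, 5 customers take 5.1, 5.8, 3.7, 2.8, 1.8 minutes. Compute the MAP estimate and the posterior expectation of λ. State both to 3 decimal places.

Σ times = 19.2. Posterior: Gamma(shape = 1.1+5 = 6.1, rate = 1.9+19.2 = 21.1).
Mode = (α−1)/β = 5.1/21.1 = 0.242.
Mean = α/β = 6.1/21.1 = 0.289.

λ_MAP = 0.242, E[λ|data] = 0.289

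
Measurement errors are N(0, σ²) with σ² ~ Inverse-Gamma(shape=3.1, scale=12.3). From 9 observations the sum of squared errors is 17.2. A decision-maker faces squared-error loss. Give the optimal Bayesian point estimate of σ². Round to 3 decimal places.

Posterior: Inverse-Gamma(shape = 3.1+9/2 = 7.6, scale = 12.3+17.2/2 = 20.9).
Mode = β/(α+1) = 20.9/8.6 = 2.430.
Mean = β/(α−1) = 20.9/6.6 = 3.167.
Squared-error loss ⇒ the optimal estimator is the posterior mean.

3.167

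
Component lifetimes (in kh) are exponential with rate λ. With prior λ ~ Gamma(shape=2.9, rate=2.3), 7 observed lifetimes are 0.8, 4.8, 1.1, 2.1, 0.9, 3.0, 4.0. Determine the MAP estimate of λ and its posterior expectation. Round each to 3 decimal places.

Σ times = 16.7. Posterior: Gamma(shape = 2.9+7 = 9.9, rate = 2.3+16.7 = 19.0).
Mode = (α−1)/β = 8.9/19.0 = 0.468.
Mean = α/β = 9.9/19.0 = 0.521.

λ_MAP = 0.468, E[λ|data] = 0.521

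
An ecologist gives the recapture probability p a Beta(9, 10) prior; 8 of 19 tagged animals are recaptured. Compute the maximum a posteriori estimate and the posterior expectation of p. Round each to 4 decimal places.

Posterior: Beta(9+8, 10+11) = Beta(17, 21).
Mode = (17−1)/(17+21−2) = 16/36 = 0.4444.
Mean = 17/(17+21) = 17/38 = 0.4474.
The posterior is right-skewed, so the mean exceeds the mode.

maximum a posteriori estimate = 0.4444, posterior expectation = 0.4474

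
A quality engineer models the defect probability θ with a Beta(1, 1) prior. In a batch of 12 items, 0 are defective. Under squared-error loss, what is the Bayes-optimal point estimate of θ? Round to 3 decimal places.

0.071

Posterior: Beta(1+0, 1+12) = Beta(1, 13).
Since α = 1 ≤ 1 and β > 1, the Beta density is monotone decreasing on [0,1]; the mode is at 0.
Mean = 1/(1+13) = 0.071.
Squared-error loss ⇒ the optimal estimator is the posterior mean.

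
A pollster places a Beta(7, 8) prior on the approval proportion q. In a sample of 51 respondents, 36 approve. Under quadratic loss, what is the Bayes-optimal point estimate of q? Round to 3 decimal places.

Posterior: Beta(7+36, 8+15) = Beta(43, 23).
Mode = (43−1)/(43+23−2) = 42/64 = 0.656.
Mean = 43/(43+23) = 43/66 = 0.652.
Quadratic loss ⇒ the optimal estimator is the posterior mean.

0.652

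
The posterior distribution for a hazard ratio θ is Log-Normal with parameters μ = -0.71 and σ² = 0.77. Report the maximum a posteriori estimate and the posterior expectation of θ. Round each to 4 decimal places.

MAP = 0.2276; posterior mean = 0.7225

Mode = exp(μ − σ²) = exp(-1.48) = 0.2276.
Mean = exp(μ + σ²/2) = exp(-0.325) = 0.7225.
Right-skewed posterior ⇒ mode < mean.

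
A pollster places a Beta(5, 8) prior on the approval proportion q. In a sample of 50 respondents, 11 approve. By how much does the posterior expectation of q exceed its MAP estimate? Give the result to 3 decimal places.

0.008

Posterior: Beta(5+11, 8+39) = Beta(16, 47).
Mode = (16−1)/(16+47−2) = 15/61 = 0.246.
Mean = 16/(16+47) = 16/63 = 0.254.
Difference = 0.254 − 0.246 = 0.008.
Mean > mode: the posterior has a right tail.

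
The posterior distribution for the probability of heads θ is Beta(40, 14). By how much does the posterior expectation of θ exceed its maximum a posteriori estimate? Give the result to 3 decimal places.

Mode = (40−1)/(40+14−2) = 39/52 = 0.750.
Mean = 40/(40+14) = 40/54 = 0.741.
Difference = 0.741 − 0.750 = -0.009.
The posterior is left-skewed, so the mode exceeds the mean.

-0.009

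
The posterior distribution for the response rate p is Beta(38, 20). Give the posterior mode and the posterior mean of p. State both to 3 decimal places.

MAP = 0.661; posterior mean = 0.655

Mode = (38−1)/(38+20−2) = 37/56 = 0.661.
Mean = 38/(38+20) = 38/58 = 0.655.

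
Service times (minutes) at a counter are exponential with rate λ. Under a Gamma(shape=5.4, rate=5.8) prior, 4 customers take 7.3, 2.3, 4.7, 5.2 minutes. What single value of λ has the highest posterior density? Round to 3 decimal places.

Σ times = 19.5. Posterior: Gamma(shape = 5.4+4 = 9.4, rate = 5.8+19.5 = 25.3).
Mode = (α−1)/β = 8.4/25.3 = 0.332.
Mean = α/β = 9.4/25.3 = 0.372.
This is the posterior mode — the MAP estimate.

0.332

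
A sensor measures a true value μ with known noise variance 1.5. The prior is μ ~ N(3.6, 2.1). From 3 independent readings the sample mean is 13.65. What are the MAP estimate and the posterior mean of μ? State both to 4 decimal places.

μ_MAP = 11.7173, E[μ|data] = 11.7173

Posterior for μ is Normal. Precision-weighted mean: (1/2.1·3.6 + 3/1.5·13.65) / (1/2.1 + 3/1.5) = 11.7173.
A Normal posterior is symmetric, so mode = mean.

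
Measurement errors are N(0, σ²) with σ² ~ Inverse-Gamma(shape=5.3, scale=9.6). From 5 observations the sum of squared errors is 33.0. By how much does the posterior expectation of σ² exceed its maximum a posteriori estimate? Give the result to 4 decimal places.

Posterior: Inverse-Gamma(shape = 5.3+5/2 = 7.8, scale = 9.6+33.0/2 = 26.1).
Mode = β/(α+1) = 26.1/8.8 = 2.9659.
Mean = β/(α−1) = 26.1/6.8 = 3.8382.
Difference = 3.8382 − 2.9659 = 0.8723.

0.8723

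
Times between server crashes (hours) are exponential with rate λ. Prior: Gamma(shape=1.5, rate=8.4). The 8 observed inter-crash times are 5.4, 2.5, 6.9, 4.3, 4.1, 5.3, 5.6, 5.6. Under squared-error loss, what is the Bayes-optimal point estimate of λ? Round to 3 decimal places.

Σ times = 39.7. Posterior: Gamma(shape = 1.5+8 = 9.5, rate = 8.4+39.7 = 48.1).
Mode = (α−1)/β = 8.5/48.1 = 0.177.
Mean = α/β = 9.5/48.1 = 0.198.
Squared-error loss ⇒ the optimal estimator is the posterior mean.

0.198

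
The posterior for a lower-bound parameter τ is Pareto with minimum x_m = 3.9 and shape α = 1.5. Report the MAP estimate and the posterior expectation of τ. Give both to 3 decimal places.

The Pareto density is strictly decreasing on [x_m, ∞), so the mode is x_m = 3.900.
Mean = α·x_m/(α−1) = 1.5·3.9/0.5 = 11.700.
Mean > mode: the posterior has a right tail.

MAP estimate = 3.900, posterior expectation = 11.700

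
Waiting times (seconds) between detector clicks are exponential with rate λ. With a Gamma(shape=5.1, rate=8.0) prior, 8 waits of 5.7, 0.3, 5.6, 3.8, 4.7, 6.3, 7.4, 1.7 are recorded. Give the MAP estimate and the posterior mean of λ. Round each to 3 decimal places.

MAP: 0.278. Posterior mean: 0.301.

Σ times = 35.5. Posterior: Gamma(shape = 5.1+8 = 13.1, rate = 8.0+35.5 = 43.5).
Mode = (α−1)/β = 12.1/43.5 = 0.278.
Mean = α/β = 13.1/43.5 = 0.301.
The posterior is right-skewed, so the mean exceeds the mode.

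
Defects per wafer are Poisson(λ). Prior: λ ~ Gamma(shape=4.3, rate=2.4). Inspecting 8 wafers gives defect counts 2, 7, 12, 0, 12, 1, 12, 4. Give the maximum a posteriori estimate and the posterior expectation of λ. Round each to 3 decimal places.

Σ counts = 50. Posterior: Gamma(shape = 4.3+50 = 54.3, rate = 2.4+8 = 10.4).
Mode = (α−1)/β = 53.3/10.4 = 5.125.
Mean = α/β = 54.3/10.4 = 5.221.
Mean > mode: the posterior has a right tail.

λ_MAP = 5.125, E[λ|data] = 5.221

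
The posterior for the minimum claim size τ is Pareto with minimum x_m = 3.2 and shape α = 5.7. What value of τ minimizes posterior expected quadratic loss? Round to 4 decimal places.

The Pareto density is strictly decreasing on [x_m, ∞), so the mode is x_m = 3.2000.
Mean = α·x_m/(α−1) = 5.7·3.2/4.7 = 3.8809.
Quadratic loss ⇒ the optimal estimator is the posterior mean.

3.8809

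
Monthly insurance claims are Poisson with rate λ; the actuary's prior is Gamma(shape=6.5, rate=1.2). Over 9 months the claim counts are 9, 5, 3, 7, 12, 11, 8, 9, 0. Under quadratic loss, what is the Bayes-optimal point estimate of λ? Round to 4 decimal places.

6.9118

Σ counts = 64. Posterior: Gamma(shape = 6.5+64 = 70.5, rate = 1.2+9 = 10.2).
Mode = (α−1)/β = 69.5/10.2 = 6.8137.
Mean = α/β = 70.5/10.2 = 6.9118.
Quadratic loss ⇒ the optimal estimator is the posterior mean.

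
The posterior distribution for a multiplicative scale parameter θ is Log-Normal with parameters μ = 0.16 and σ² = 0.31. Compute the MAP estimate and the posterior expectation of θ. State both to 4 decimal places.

θ_MAP = 0.8607, E[θ|data] = 1.3703

Mode = exp(μ − σ²) = exp(-0.15) = 0.8607.
Mean = exp(μ + σ²/2) = exp(0.315) = 1.3703.
Mean > mode: the posterior has a right tail.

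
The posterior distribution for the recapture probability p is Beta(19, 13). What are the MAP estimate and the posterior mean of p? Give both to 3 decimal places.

MAP = 0.600, posterior mean = 0.594

Mode = (19−1)/(19+13−2) = 18/30 = 0.600.
Mean = 19/(19+13) = 19/32 = 0.594.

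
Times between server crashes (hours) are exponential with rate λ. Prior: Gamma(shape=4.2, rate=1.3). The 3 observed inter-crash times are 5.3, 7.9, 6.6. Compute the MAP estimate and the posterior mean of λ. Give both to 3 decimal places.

MAP estimate = 0.294, posterior mean = 0.341

Σ times = 19.8. Posterior: Gamma(shape = 4.2+3 = 7.2, rate = 1.3+19.8 = 21.1).
Mode = (α−1)/β = 6.2/21.1 = 0.294.
Mean = α/β = 7.2/21.1 = 0.341.
Right-skewed posterior ⇒ mode < mean.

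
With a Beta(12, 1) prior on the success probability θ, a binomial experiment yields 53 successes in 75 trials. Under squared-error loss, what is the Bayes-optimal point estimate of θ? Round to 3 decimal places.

0.739

Posterior: Beta(12+53, 1+22) = Beta(65, 23).
Mode = (65−1)/(65+23−2) = 64/86 = 0.744.
Mean = 65/(65+23) = 65/88 = 0.739.
Squared-error loss ⇒ the optimal estimator is the posterior mean.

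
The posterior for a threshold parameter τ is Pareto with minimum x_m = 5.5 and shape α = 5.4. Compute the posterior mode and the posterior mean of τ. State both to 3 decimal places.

The Pareto density is strictly decreasing on [x_m, ∞), so the mode is x_m = 5.500.
Mean = α·x_m/(α−1) = 5.4·5.5/4.4 = 6.750.

MAP = 5.500, posterior mean = 6.750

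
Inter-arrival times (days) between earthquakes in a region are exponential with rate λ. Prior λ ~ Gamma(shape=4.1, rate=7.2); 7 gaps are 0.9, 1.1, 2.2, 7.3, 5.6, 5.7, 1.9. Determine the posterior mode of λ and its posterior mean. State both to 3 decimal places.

Σ times = 24.7. Posterior: Gamma(shape = 4.1+7 = 11.1, rate = 7.2+24.7 = 31.9).
Mode = (α−1)/β = 10.1/31.9 = 0.317.
Mean = α/β = 11.1/31.9 = 0.348.

MAP = 0.317, posterior mean = 0.348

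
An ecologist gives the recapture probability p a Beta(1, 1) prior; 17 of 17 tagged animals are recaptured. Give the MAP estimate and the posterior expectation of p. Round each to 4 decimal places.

MAP estimate = 1.0000, posterior expectation = 0.9474

Posterior: Beta(1+17, 1+0) = Beta(18, 1).
Since β = 1 ≤ 1 and α > 1, the Beta density is monotone increasing on [0,1]; the mode is at 1.
Mean = 18/(18+1) = 0.9474.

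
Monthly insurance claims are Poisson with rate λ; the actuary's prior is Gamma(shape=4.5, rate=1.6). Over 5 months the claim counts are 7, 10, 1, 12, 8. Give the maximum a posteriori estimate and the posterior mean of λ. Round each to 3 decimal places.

Σ counts = 38. Posterior: Gamma(shape = 4.5+38 = 42.5, rate = 1.6+5 = 6.6).
Mode = (α−1)/β = 41.5/6.6 = 6.288.
Mean = α/β = 42.5/6.6 = 6.439.

MAP = 6.288, posterior mean = 6.439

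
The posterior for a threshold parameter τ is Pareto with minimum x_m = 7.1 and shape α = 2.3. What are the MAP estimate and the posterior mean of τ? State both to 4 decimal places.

The Pareto density is strictly decreasing on [x_m, ∞), so the mode is x_m = 7.1000.
Mean = α·x_m/(α−1) = 2.3·7.1/1.3 = 12.5615.
Right-skewed posterior ⇒ mode < mean.

MAP = 7.1000; posterior mean = 12.5615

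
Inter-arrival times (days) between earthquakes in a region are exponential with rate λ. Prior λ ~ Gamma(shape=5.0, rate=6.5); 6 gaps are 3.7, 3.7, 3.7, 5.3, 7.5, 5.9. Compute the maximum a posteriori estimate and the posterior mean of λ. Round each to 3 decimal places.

MAP = 0.275; posterior mean = 0.303

Σ times = 29.8. Posterior: Gamma(shape = 5.0+6 = 11.0, rate = 6.5+29.8 = 36.3).
Mode = (α−1)/β = 10.0/36.3 = 0.275.
Mean = α/β = 11.0/36.3 = 0.303.
Right-skewed posterior ⇒ mode < mean.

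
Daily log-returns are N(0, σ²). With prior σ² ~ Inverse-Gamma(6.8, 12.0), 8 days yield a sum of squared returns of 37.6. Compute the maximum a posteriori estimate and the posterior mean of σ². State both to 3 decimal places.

Posterior: Inverse-Gamma(shape = 6.8+8/2 = 10.8, scale = 12.0+37.6/2 = 30.8).
Mode = β/(α+1) = 30.8/11.8 = 2.610.
Mean = β/(α−1) = 30.8/9.8 = 3.143.
Right-skewed posterior ⇒ mode < mean.

MAP: 2.610. Posterior mean: 3.143.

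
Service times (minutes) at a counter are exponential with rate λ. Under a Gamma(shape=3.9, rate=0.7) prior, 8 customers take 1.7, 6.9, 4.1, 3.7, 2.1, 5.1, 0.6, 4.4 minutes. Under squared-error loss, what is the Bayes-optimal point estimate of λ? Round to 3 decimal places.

0.406

Σ times = 28.6. Posterior: Gamma(shape = 3.9+8 = 11.9, rate = 0.7+28.6 = 29.3).
Mode = (α−1)/β = 10.9/29.3 = 0.372.
Mean = α/β = 11.9/29.3 = 0.406.
Squared-error loss ⇒ the optimal estimator is the posterior mean.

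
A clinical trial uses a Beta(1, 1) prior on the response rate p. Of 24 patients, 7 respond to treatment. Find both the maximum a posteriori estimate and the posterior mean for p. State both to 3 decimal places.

MAP = 0.292; posterior mean = 0.308

Posterior: Beta(1+7, 1+17) = Beta(8, 18).
Mode = (8−1)/(8+18−2) = 7/24 = 0.292.
With a flat prior the MAP equals the MLE, 7/24.
Mean = 8/(8+18) = 8/26 = 0.308.
The mean is pulled above the mode by the posterior's right skew.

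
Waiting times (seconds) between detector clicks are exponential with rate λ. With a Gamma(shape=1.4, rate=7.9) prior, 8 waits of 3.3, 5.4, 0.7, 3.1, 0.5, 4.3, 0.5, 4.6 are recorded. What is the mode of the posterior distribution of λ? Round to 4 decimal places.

Σ times = 22.4. Posterior: Gamma(shape = 1.4+8 = 9.4, rate = 7.9+22.4 = 30.3).
Mode = (α−1)/β = 8.4/30.3 = 0.2772.
Mean = α/β = 9.4/30.3 = 0.3102.
This is the posterior mode — the MAP estimate.

0.2772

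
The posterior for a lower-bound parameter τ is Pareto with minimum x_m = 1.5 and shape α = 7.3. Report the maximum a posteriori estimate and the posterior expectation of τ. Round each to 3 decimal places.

The Pareto density is strictly decreasing on [x_m, ∞), so the mode is x_m = 1.500.
Mean = α·x_m/(α−1) = 7.3·1.5/6.3 = 1.738.
Right-skewed posterior ⇒ mode < mean.

MAP: 1.500. Posterior mean: 1.738.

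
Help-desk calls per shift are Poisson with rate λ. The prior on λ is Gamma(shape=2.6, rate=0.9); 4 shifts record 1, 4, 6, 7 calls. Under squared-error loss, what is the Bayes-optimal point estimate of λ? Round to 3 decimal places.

4.204

Σ counts = 18. Posterior: Gamma(shape = 2.6+18 = 20.6, rate = 0.9+4 = 4.9).
Mode = (α−1)/β = 19.6/4.9 = 4.000.
Mean = α/β = 20.6/4.9 = 4.204.
Squared-error loss ⇒ the optimal estimator is the posterior mean.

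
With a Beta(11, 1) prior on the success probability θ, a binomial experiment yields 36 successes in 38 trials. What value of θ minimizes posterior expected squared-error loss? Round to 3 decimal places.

Posterior: Beta(11+36, 1+2) = Beta(47, 3).
Mode = (47−1)/(47+3−2) = 46/48 = 0.958.
Mean = 47/(47+3) = 47/50 = 0.940.
Squared-error loss ⇒ the optimal estimator is the posterior mean.

0.940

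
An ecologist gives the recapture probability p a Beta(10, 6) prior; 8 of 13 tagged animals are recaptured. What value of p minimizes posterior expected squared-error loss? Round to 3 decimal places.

0.621

Posterior: Beta(10+8, 6+5) = Beta(18, 11).
Mode = (18−1)/(18+11−2) = 17/27 = 0.630.
Mean = 18/(18+11) = 18/29 = 0.621.
Squared-error loss ⇒ the optimal estimator is the posterior mean.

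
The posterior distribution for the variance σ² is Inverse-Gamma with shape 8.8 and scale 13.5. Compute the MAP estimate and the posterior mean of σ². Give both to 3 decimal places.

Mode = β/(α+1) = 13.5/9.8 = 1.378.
Mean = β/(α−1) = 13.5/7.8 = 1.731.

MAP = 1.378, posterior mean = 1.731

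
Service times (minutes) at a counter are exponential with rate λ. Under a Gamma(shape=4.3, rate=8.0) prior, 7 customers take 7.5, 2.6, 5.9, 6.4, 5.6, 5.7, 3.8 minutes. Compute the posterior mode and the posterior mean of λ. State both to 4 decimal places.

Σ times = 37.5. Posterior: Gamma(shape = 4.3+7 = 11.3, rate = 8.0+37.5 = 45.5).
Mode = (α−1)/β = 10.3/45.5 = 0.2264.
Mean = α/β = 11.3/45.5 = 0.2484.

λ_MAP = 0.2264, E[λ|data] = 0.2484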